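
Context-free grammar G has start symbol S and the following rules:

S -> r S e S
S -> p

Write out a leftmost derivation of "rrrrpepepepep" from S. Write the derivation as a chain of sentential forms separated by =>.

S => rSeS => rrSeSeS => rrrSeSeSeS => rrrrSeSeSeSeS => rrrrpeSeSeSeS => rrrrpepeSeSeS => rrrrpepepeSeS => rrrrpepepepeS => rrrrpepepepep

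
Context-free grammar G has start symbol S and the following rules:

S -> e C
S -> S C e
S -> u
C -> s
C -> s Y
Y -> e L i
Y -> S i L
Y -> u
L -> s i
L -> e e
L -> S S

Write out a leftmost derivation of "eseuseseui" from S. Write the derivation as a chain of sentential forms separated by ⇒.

S ⇒ eC ⇒ esY ⇒ eseLi ⇒ eseSSi ⇒ eseSCeSi ⇒ eseSCeCeSi ⇒ eseuCeCeSi ⇒ eseuseCeSi ⇒ eseuseseSi ⇒ eseuseseui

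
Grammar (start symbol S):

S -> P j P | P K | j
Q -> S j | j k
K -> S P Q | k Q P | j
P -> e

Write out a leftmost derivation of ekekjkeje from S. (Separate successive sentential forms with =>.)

S => PK => eK => ekQP => ekSjP => ekPKjP => ekeKjP => ekekQPjP => ekekjkPjP => ekekjkejP => ekekjkeje

S => PK   [S -> P K]
PK => eK   [P -> e]
eK => ekQP   [K -> k Q P]
ekQP => ekSjP   [Q -> S j]
ekSjP => ekPKjP   [S -> P K]
ekPKjP => ekeKjP   [P -> e]
ekeKjP => ekekQPjP   [K -> k Q P]
ekekQPjP => ekekjkPjP   [Q -> j k]
ekekjkPjP => ekekjkejP   [P -> e]
ekekjkejP => ekekjkeje   [P -> e]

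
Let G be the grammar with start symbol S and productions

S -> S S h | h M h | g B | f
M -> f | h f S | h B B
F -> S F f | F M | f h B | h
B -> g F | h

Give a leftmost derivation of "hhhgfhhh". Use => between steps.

S=>hMh=>hhBBh=>hhhBh=>hhhgFh=>hhhgfhBh=>hhhgfhhh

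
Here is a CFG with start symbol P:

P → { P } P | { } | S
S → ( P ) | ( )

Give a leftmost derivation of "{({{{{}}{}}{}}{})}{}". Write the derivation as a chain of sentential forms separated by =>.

P => {P}P => {S}P => {(P)}P => {({P}P)}P => {({{P}P}P)}P => {({{{P}P}P}P)}P => {({{{{}}P}P}P)}P => {({{{{}}{}}P}P)}P => {({{{{}}{}}{}}P)}P => {({{{{}}{}}{}}{})}P => {({{{{}}{}}{}}{})}{}

P => {P}P   [P → { P } P]
{P}P => {S}P   [P → S]
{S}P => {(P)}P   [S → ( P )]
{(P)}P => {({P}P)}P   [P → { P } P]
{({P}P)}P => {({{P}P}P)}P   [P → { P } P]
{({{P}P}P)}P => {({{{P}P}P}P)}P   [P → { P } P]
{({{{P}P}P}P)}P => {({{{{}}P}P}P)}P   [P → { }]
{({{{{}}P}P}P)}P => {({{{{}}{}}P}P)}P   [P → { }]
{({{{{}}{}}P}P)}P => {({{{{}}{}}{}}P)}P   [P → { }]
{({{{{}}{}}{}}P)}P => {({{{{}}{}}{}}{})}P   [P → { }]
{({{{{}}{}}{}}{})}P => {({{{{}}{}}{}}{})}{}   [P → { }]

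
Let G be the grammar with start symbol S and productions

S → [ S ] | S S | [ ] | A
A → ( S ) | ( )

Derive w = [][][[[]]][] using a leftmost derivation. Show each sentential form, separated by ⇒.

S⇒SS⇒SSS⇒SSSS⇒[]SSS⇒[][]SS⇒[][][S]S⇒[][][[S]]S⇒[][][[[]]]S⇒[][][[[]]][]

S ⇒ SS   [S → S S]
SS ⇒ SSS   [S → S S]
SSS ⇒ SSSS   [S → S S]
SSSS ⇒ []SSS   [S → [ ]]
[]SSS ⇒ [][]SS   [S → [ ]]
[][]SS ⇒ [][][S]S   [S → [ S ]]
[][][S]S ⇒ [][][[S]]S   [S → [ S ]]
[][][[S]]S ⇒ [][][[[]]]S   [S → [ ]]
[][][[[]]]S ⇒ [][][[[]]][]   [S → [ ]]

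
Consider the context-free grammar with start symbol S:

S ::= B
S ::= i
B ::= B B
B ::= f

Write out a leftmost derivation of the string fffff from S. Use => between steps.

S => B => BB => BBB => BBBB => BBBBB => fBBBB => ffBBB => fffBB => ffffB => fffff

S => B   [S ::= B]
B => BB   [B ::= B B]
BB => BBB   [B ::= B B]
BBB => BBBB   [B ::= B B]
BBBB => BBBBB   [B ::= B B]
BBBBB => fBBBB   [B ::= f]
fBBBB => ffBBB   [B ::= f]
ffBBB => fffBB   [B ::= f]
fffBB => ffffB   [B ::= f]
ffffB => fffff   [B ::= f]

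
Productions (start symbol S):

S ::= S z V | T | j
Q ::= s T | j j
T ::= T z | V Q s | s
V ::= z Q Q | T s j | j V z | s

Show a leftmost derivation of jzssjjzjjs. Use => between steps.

S => T   [S ::= T]
T => VQs   [T ::= V Q s]
VQs => jVzQs   [V ::= j V z]
jVzQs => jzQQzQs   [V ::= z Q Q]
jzQQzQs => jzsTQzQs   [Q ::= s T]
jzsTQzQs => jzssQzQs   [T ::= s]
jzssQzQs => jzssjjzQs   [Q ::= j j]
jzssjjzQs => jzssjjzjjs   [Q ::= j j]

S => T => VQs => jVzQs => jzQQzQs => jzsTQzQs => jzssQzQs => jzssjjzQs => jzssjjzjjs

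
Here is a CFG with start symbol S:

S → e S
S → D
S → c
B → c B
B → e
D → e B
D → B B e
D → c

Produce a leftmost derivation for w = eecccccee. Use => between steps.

S=>eS=>eD=>eBBe=>eeBe=>eecBe=>eeccBe=>eecccBe=>eeccccBe=>eecccccBe=>eecccccee

S => eS   [S → e S]
eS => eD   [S → D]
eD => eBBe   [D → B B e]
eBBe => eeBe   [B → e]
eeBe => eecBe   [B → c B]
eecBe => eeccBe   [B → c B]
eeccBe => eecccBe   [B → c B]
eecccBe => eeccccBe   [B → c B]
eeccccBe => eecccccBe   [B → c B]
eecccccBe => eecccccee   [B → e]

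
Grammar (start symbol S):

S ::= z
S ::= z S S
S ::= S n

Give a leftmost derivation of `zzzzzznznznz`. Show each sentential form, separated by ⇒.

S ⇒ zSS   [S ::= z S S]
zSS ⇒ zzSSS   [S ::= z S S]
zzSSS ⇒ zzzSS   [S ::= z]
zzzSS ⇒ zzzSnS   [S ::= S n]
zzzSnS ⇒ zzzzSSnS   [S ::= z S S]
zzzzSSnS ⇒ zzzzSnSnS   [S ::= S n]
zzzzSnSnS ⇒ zzzzzSSnSnS   [S ::= z S S]
zzzzzSSnSnS ⇒ zzzzzSnSnSnS   [S ::= S n]
zzzzzSnSnSnS ⇒ zzzzzznSnSnS   [S ::= z]
zzzzzznSnSnS ⇒ zzzzzznznSnS   [S ::= z]
zzzzzznznSnS ⇒ zzzzzznznznS   [S ::= z]
zzzzzznznznS ⇒ zzzzzznznznz   [S ::= z]

S⇒zSS⇒zzSSS⇒zzzSS⇒zzzSnS⇒zzzzSSnS⇒zzzzSnSnS⇒zzzzzSSnSnS⇒zzzzzSnSnSnS⇒zzzzzznSnSnS⇒zzzzzznznSnS⇒zzzzzznznznS⇒zzzzzznznznz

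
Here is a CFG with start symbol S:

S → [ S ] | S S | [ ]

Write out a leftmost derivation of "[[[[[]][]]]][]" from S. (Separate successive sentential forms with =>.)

S => SS   [S → S S]
SS => [S]S   [S → [ S ]]
[S]S => [[S]]S   [S → [ S ]]
[[S]]S => [[[S]]]S   [S → [ S ]]
[[[S]]]S => [[[SS]]]S   [S → S S]
[[[SS]]]S => [[[[S]S]]]S   [S → [ S ]]
[[[[S]S]]]S => [[[[[]]S]]]S   [S → [ ]]
[[[[[]]S]]]S => [[[[[]][]]]]S   [S → [ ]]
[[[[[]][]]]]S => [[[[[]][]]]][]   [S → [ ]]

S => SS => [S]S => [[S]]S => [[[S]]]S => [[[SS]]]S => [[[[S]S]]]S => [[[[[]]S]]]S => [[[[[]][]]]]S => [[[[[]][]]]][]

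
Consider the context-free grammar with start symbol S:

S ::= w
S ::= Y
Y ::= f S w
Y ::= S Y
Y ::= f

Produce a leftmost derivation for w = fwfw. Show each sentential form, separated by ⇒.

S ⇒ Y   [S ::= Y]
Y ⇒ fSw   [Y ::= f S w]
fSw ⇒ fYw   [S ::= Y]
fYw ⇒ fSYw   [Y ::= S Y]
fSYw ⇒ fwYw   [S ::= w]
fwYw ⇒ fwfw   [Y ::= f]

S⇒Y⇒fSw⇒fYw⇒fSYw⇒fwYw⇒fwfw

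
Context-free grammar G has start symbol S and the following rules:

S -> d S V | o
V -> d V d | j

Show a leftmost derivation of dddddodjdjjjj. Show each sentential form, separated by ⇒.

S ⇒ dSV   [S -> d S V]
dSV ⇒ ddSVV   [S -> d S V]
ddSVV ⇒ dddSVVV   [S -> d S V]
dddSVVV ⇒ ddddSVVVV   [S -> d S V]
ddddSVVVV ⇒ dddddSVVVVV   [S -> d S V]
dddddSVVVVV ⇒ dddddoVVVVV   [S -> o]
dddddoVVVVV ⇒ dddddodVdVVVV   [V -> d V d]
dddddodVdVVVV ⇒ dddddodjdVVVV   [V -> j]
dddddodjdVVVV ⇒ dddddodjdjVVV   [V -> j]
dddddodjdjVVV ⇒ dddddodjdjjVV   [V -> j]
dddddodjdjjVV ⇒ dddddodjdjjjV   [V -> j]
dddddodjdjjjV ⇒ dddddodjdjjjj   [V -> j]

S ⇒ dSV ⇒ ddSVV ⇒ dddSVVV ⇒ ddddSVVVV ⇒ dddddSVVVVV ⇒ dddddoVVVVV ⇒ dddddodVdVVVV ⇒ dddddodjdVVVV ⇒ dddddodjdjVVV ⇒ dddddodjdjjVV ⇒ dddddodjdjjjV ⇒ dddddodjdjjjj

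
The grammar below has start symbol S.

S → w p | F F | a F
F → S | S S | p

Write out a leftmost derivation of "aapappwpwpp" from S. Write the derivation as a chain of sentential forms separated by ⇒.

S ⇒ FF ⇒ SSF ⇒ aFSF ⇒ aSSSF ⇒ aFFSSF ⇒ aSSFSSF ⇒ aaFSFSSF ⇒ aapSFSSF ⇒ aapaFFSSF ⇒ aapapFSSF ⇒ aapappSSF ⇒ aapappwpSF ⇒ aapappwpwpF ⇒ aapappwpwpp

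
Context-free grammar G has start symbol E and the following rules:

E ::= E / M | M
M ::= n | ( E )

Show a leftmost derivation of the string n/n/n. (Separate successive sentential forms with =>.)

E => E/M => E/M/M => M/M/M => n/M/M => n/n/M => n/n/n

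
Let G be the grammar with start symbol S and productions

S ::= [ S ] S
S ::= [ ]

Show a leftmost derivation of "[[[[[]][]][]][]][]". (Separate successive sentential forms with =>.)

S => [S]S => [[S]S]S => [[[S]S]S]S => [[[[S]S]S]S]S => [[[[[]]S]S]S]S => [[[[[]][]]S]S]S => [[[[[]][]][]]S]S => [[[[[]][]][]][]]S => [[[[[]][]][]][]][]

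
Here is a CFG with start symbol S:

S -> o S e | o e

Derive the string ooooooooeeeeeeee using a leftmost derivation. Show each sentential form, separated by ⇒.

S ⇒ oSe ⇒ ooSee ⇒ oooSeee ⇒ ooooSeeee ⇒ oooooSeeeee ⇒ ooooooSeeeeee ⇒ oooooooSeeeeeee ⇒ ooooooooeeeeeeee

S ⇒ oSe   [S -> o S e]
oSe ⇒ ooSee   [S -> o S e]
ooSee ⇒ oooSeee   [S -> o S e]
oooSeee ⇒ ooooSeeee   [S -> o S e]
ooooSeeee ⇒ oooooSeeeee   [S -> o S e]
oooooSeeeee ⇒ ooooooSeeeeee   [S -> o S e]
ooooooSeeeeee ⇒ oooooooSeeeeeee   [S -> o S e]
oooooooSeeeeeee ⇒ ooooooooeeeeeeee   [S -> o e]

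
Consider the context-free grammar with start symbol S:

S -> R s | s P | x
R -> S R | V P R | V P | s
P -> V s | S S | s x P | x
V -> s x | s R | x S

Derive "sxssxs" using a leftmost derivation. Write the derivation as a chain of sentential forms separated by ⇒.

S ⇒ sP   [S -> s P]
sP ⇒ sSS   [P -> S S]
sSS ⇒ sxS   [S -> x]
sxS ⇒ sxsP   [S -> s P]
sxsP ⇒ sxsVs   [P -> V s]
sxsVs ⇒ sxssxs   [V -> s x]

S ⇒ sP ⇒ sSS ⇒ sxS ⇒ sxsP ⇒ sxsVs ⇒ sxssxs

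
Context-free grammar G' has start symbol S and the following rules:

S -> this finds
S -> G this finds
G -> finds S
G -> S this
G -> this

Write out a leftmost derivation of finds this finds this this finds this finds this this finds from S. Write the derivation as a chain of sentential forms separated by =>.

S => G this finds   [S -> G this finds]
G this finds => S this this finds   [G -> S this]
S this this finds => G this finds this this finds   [S -> G this finds]
G this finds this this finds => finds S this finds this this finds   [G -> finds S]
finds S this finds this this finds => finds G this finds this finds this this finds   [S -> G this finds]
finds G this finds this finds this this finds => finds S this this finds this finds this this finds   [G -> S this]
finds S this this finds this finds this this finds => finds this finds this this finds this finds this this finds   [S -> this finds]

S => G this finds => S this this finds => G this finds this this finds => finds S this finds this this finds => finds G this finds this finds this this finds => finds S this this finds this finds this this finds => finds this finds this this finds this finds this this finds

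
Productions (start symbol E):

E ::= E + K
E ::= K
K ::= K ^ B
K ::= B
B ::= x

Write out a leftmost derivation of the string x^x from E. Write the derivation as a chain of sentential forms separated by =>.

E => K => K^B => B^B => x^B => x^x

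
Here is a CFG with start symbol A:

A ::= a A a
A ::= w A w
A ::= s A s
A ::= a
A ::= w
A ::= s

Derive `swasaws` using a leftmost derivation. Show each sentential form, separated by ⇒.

A ⇒ sAs ⇒ swAws ⇒ swaAaws ⇒ swasaws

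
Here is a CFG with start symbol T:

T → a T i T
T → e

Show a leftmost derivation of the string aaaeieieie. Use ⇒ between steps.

T ⇒ aTiT ⇒ aaTiTiT ⇒ aaaTiTiTiT ⇒ aaaeiTiTiT ⇒ aaaeieiTiT ⇒ aaaeieieiT ⇒ aaaeieieie

T ⇒ aTiT   [T → a T i T]
aTiT ⇒ aaTiTiT   [T → a T i T]
aaTiTiT ⇒ aaaTiTiTiT   [T → a T i T]
aaaTiTiTiT ⇒ aaaeiTiTiT   [T → e]
aaaeiTiTiT ⇒ aaaeieiTiT   [T → e]
aaaeieiTiT ⇒ aaaeieieiT   [T → e]
aaaeieieiT ⇒ aaaeieieie   [T → e]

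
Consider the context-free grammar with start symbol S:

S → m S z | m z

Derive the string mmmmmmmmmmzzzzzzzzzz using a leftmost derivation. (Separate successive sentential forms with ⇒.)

S⇒mSz⇒mmSzz⇒mmmSzzz⇒mmmmSzzzz⇒mmmmmSzzzzz⇒mmmmmmSzzzzzz⇒mmmmmmmSzzzzzzz⇒mmmmmmmmSzzzzzzzz⇒mmmmmmmmmSzzzzzzzzz⇒mmmmmmmmmmzzzzzzzzzz

S ⇒ mSz   [S → m S z]
mSz ⇒ mmSzz   [S → m S z]
mmSzz ⇒ mmmSzzz   [S → m S z]
mmmSzzz ⇒ mmmmSzzzz   [S → m S z]
mmmmSzzzz ⇒ mmmmmSzzzzz   [S → m S z]
mmmmmSzzzzz ⇒ mmmmmmSzzzzzz   [S → m S z]
mmmmmmSzzzzzz ⇒ mmmmmmmSzzzzzzz   [S → m S z]
mmmmmmmSzzzzzzz ⇒ mmmmmmmmSzzzzzzzz   [S → m S z]
mmmmmmmmSzzzzzzzz ⇒ mmmmmmmmmSzzzzzzzzz   [S → m S z]
mmmmmmmmmSzzzzzzzzz ⇒ mmmmmmmmmmzzzzzzzzzz   [S → m z]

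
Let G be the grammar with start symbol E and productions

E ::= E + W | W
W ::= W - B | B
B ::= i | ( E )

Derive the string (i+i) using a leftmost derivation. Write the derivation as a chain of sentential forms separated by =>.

E => W => B => (E) => (E+W) => (W+W) => (B+W) => (i+W) => (i+B) => (i+i)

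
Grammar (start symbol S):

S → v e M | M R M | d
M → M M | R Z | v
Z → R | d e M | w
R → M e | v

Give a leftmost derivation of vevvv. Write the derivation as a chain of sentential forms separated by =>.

S=>veM=>veMM=>veMMM=>vevMM=>vevvM=>vevvv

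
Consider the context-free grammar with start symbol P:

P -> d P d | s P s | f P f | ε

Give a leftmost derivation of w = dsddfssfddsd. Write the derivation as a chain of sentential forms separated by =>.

P => dPd   [P -> d P d]
dPd => dsPsd   [P -> s P s]
dsPsd => dsdPdsd   [P -> d P d]
dsdPdsd => dsddPddsd   [P -> d P d]
dsddPddsd => dsddfPfddsd   [P -> f P f]
dsddfPfddsd => dsddfsPsfddsd   [P -> s P s]
dsddfsPsfddsd => dsddfssfddsd   [P -> ε]

P => dPd => dsPsd => dsdPdsd => dsddPddsd => dsddfPfddsd => dsddfsPsfddsd => dsddfssfddsd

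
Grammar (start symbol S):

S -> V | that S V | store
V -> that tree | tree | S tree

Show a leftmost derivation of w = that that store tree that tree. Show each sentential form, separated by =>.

S => that S V => that that S V V => that that store V V => that that store tree V => that that store tree that tree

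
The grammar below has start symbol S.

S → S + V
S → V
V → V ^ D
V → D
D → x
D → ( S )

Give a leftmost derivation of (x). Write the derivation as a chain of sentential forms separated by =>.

S => V => D => (S) => (V) => (D) => (x)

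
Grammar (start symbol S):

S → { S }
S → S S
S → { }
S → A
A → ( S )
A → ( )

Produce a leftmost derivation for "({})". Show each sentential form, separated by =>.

S => A => (S) => ({})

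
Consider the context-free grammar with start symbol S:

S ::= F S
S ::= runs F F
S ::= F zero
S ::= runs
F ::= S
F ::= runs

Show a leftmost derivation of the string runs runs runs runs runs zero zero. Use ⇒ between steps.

S ⇒ F zero   [S ::= F zero]
F zero ⇒ S zero   [F ::= S]
S zero ⇒ F zero zero   [S ::= F zero]
F zero zero ⇒ S zero zero   [F ::= S]
S zero zero ⇒ runs F F zero zero   [S ::= runs F F]
runs F F zero zero ⇒ runs S F zero zero   [F ::= S]
runs S F zero zero ⇒ runs runs F zero zero   [S ::= runs]
runs runs F zero zero ⇒ runs runs S zero zero   [F ::= S]
runs runs S zero zero ⇒ runs runs runs F F zero zero   [S ::= runs F F]
runs runs runs F F zero zero ⇒ runs runs runs runs F zero zero   [F ::= runs]
runs runs runs runs F zero zero ⇒ runs runs runs runs S zero zero   [F ::= S]
runs runs runs runs S zero zero ⇒ runs runs runs runs runs zero zero   [S ::= runs]

S ⇒ F zero ⇒ S zero ⇒ F zero zero ⇒ S zero zero ⇒ runs F F zero zero ⇒ runs S F zero zero ⇒ runs runs F zero zero ⇒ runs runs S zero zero ⇒ runs runs runs F F zero zero ⇒ runs runs runs runs F zero zero ⇒ runs runs runs runs S zero zero ⇒ runs runs runs runs runs zero zero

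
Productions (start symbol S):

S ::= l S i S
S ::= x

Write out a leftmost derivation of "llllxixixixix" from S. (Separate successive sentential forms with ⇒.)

S ⇒ lSiS ⇒ llSiSiS ⇒ lllSiSiSiS ⇒ llllSiSiSiSiS ⇒ llllxiSiSiSiS ⇒ llllxixiSiSiS ⇒ llllxixixiSiS ⇒ llllxixixixiS ⇒ llllxixixixix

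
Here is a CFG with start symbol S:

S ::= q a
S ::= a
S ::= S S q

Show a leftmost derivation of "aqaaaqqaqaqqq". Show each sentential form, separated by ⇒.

S ⇒ SSq   [S ::= S S q]
SSq ⇒ aSq   [S ::= a]
aSq ⇒ aSSqq   [S ::= S S q]
aSSqq ⇒ aqaSqq   [S ::= q a]
aqaSqq ⇒ aqaSSqqq   [S ::= S S q]
aqaSSqqq ⇒ aqaSSqSqqq   [S ::= S S q]
aqaSSqSqqq ⇒ aqaSSqSqSqqq   [S ::= S S q]
aqaSSqSqSqqq ⇒ aqaaSqSqSqqq   [S ::= a]
aqaaSqSqSqqq ⇒ aqaaaqSqSqqq   [S ::= a]
aqaaaqSqSqqq ⇒ aqaaaqqaqSqqq   [S ::= q a]
aqaaaqqaqSqqq ⇒ aqaaaqqaqaqqq   [S ::= a]

S ⇒ SSq ⇒ aSq ⇒ aSSqq ⇒ aqaSqq ⇒ aqaSSqqq ⇒ aqaSSqSqqq ⇒ aqaSSqSqSqqq ⇒ aqaaSqSqSqqq ⇒ aqaaaqSqSqqq ⇒ aqaaaqqaqSqqq ⇒ aqaaaqqaqaqqq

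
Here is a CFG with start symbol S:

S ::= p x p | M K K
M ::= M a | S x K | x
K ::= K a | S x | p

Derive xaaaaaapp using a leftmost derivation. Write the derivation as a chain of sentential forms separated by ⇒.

S ⇒ MKK ⇒ MaKK ⇒ MaaKK ⇒ MaaaKK ⇒ MaaaaKK ⇒ MaaaaaKK ⇒ MaaaaaaKK ⇒ xaaaaaaKK ⇒ xaaaaaapK ⇒ xaaaaaapp

S ⇒ MKK   [S ::= M K K]
MKK ⇒ MaKK   [M ::= M a]
MaKK ⇒ MaaKK   [M ::= M a]
MaaKK ⇒ MaaaKK   [M ::= M a]
MaaaKK ⇒ MaaaaKK   [M ::= M a]
MaaaaKK ⇒ MaaaaaKK   [M ::= M a]
MaaaaaKK ⇒ MaaaaaaKK   [M ::= M a]
MaaaaaaKK ⇒ xaaaaaaKK   [M ::= x]
xaaaaaaKK ⇒ xaaaaaapK   [K ::= p]
xaaaaaapK ⇒ xaaaaaapp   [K ::= p]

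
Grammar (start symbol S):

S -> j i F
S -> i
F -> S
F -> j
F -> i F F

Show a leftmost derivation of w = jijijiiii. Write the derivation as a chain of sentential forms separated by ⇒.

S⇒jiF⇒jiS⇒jijiF⇒jijiS⇒jijijiF⇒jijijiiFF⇒jijijiiSF⇒jijijiiiF⇒jijijiiiS⇒jijijiiii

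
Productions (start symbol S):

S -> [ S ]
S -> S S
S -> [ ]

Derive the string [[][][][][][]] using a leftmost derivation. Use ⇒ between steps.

S⇒[S]⇒[SS]⇒[SSS]⇒[SSSS]⇒[SSSSS]⇒[[]SSSS]⇒[[]SSSSS]⇒[[][]SSSS]⇒[[][][]SSS]⇒[[][][][]SS]⇒[[][][][][]S]⇒[[][][][][][]]

S ⇒ [S]   [S -> [ S ]]
[S] ⇒ [SS]   [S -> S S]
[SS] ⇒ [SSS]   [S -> S S]
[SSS] ⇒ [SSSS]   [S -> S S]
[SSSS] ⇒ [SSSSS]   [S -> S S]
[SSSSS] ⇒ [[]SSSS]   [S -> [ ]]
[[]SSSS] ⇒ [[]SSSSS]   [S -> S S]
[[]SSSSS] ⇒ [[][]SSSS]   [S -> [ ]]
[[][]SSSS] ⇒ [[][][]SSS]   [S -> [ ]]
[[][][]SSS] ⇒ [[][][][]SS]   [S -> [ ]]
[[][][][]SS] ⇒ [[][][][][]S]   [S -> [ ]]
[[][][][][]S] ⇒ [[][][][][][]]   [S -> [ ]]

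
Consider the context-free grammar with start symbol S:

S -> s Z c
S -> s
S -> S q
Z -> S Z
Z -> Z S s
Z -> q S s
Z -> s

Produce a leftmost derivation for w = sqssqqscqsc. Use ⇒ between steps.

S ⇒ sZc   [S -> s Z c]
sZc ⇒ sqSsc   [Z -> q S s]
sqSsc ⇒ sqSqsc   [S -> S q]
sqSqsc ⇒ sqsZcqsc   [S -> s Z c]
sqsZcqsc ⇒ sqsSZcqsc   [Z -> S Z]
sqsSZcqsc ⇒ sqsSqZcqsc   [S -> S q]
sqsSqZcqsc ⇒ sqsSqqZcqsc   [S -> S q]
sqsSqqZcqsc ⇒ sqssqqZcqsc   [S -> s]
sqssqqZcqsc ⇒ sqssqqscqsc   [Z -> s]

S ⇒ sZc ⇒ sqSsc ⇒ sqSqsc ⇒ sqsZcqsc ⇒ sqsSZcqsc ⇒ sqsSqZcqsc ⇒ sqsSqqZcqsc ⇒ sqssqqZcqsc ⇒ sqssqqscqsc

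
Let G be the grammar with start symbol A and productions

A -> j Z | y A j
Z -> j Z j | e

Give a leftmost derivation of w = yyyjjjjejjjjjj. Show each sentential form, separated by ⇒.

A ⇒ yAj   [A -> y A j]
yAj ⇒ yyAjj   [A -> y A j]
yyAjj ⇒ yyyAjjj   [A -> y A j]
yyyAjjj ⇒ yyyjZjjj   [A -> j Z]
yyyjZjjj ⇒ yyyjjZjjjj   [Z -> j Z j]
yyyjjZjjjj ⇒ yyyjjjZjjjjj   [Z -> j Z j]
yyyjjjZjjjjj ⇒ yyyjjjjZjjjjjj   [Z -> j Z j]
yyyjjjjZjjjjjj ⇒ yyyjjjjejjjjjj   [Z -> e]

A ⇒ yAj ⇒ yyAjj ⇒ yyyAjjj ⇒ yyyjZjjj ⇒ yyyjjZjjjj ⇒ yyyjjjZjjjjj ⇒ yyyjjjjZjjjjjj ⇒ yyyjjjjejjjjjj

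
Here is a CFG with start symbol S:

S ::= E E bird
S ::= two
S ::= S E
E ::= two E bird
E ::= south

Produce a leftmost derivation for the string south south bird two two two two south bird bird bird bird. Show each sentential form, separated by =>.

S => S E => E E bird E => south E bird E => south south bird E => south south bird two E bird => south south bird two two E bird bird => south south bird two two two E bird bird bird => south south bird two two two two E bird bird bird bird => south south bird two two two two south bird bird bird bird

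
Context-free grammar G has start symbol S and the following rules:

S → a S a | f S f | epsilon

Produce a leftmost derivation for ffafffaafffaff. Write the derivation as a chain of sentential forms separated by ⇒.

S ⇒ fSf ⇒ ffSff ⇒ ffaSaff ⇒ ffafSfaff ⇒ ffaffSffaff ⇒ ffafffSfffaff ⇒ ffafffaSafffaff ⇒ ffafffaafffaff

S ⇒ fSf   [S → f S f]
fSf ⇒ ffSff   [S → f S f]
ffSff ⇒ ffaSaff   [S → a S a]
ffaSaff ⇒ ffafSfaff   [S → f S f]
ffafSfaff ⇒ ffaffSffaff   [S → f S f]
ffaffSffaff ⇒ ffafffSfffaff   [S → f S f]
ffafffSfffaff ⇒ ffafffaSafffaff   [S → a S a]
ffafffaSafffaff ⇒ ffafffaafffaff   [S → epsilon]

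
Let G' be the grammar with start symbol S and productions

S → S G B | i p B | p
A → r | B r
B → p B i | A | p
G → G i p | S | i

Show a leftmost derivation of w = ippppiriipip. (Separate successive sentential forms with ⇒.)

S ⇒ SGB   [S → S G B]
SGB ⇒ SGBGB   [S → S G B]
SGBGB ⇒ ipBGBGB   [S → i p B]
ipBGBGB ⇒ ippBiGBGB   [B → p B i]
ippBiGBGB ⇒ ippAiGBGB   [B → A]
ippAiGBGB ⇒ ippBriGBGB   [A → B r]
ippBriGBGB ⇒ ipppBiriGBGB   [B → p B i]
ipppBiriGBGB ⇒ ippppiriGBGB   [B → p]
ippppiriGBGB ⇒ ippppiriiBGB   [G → i]
ippppiriiBGB ⇒ ippppiriipGB   [B → p]
ippppiriipGB ⇒ ippppiriipiB   [G → i]
ippppiriipiB ⇒ ippppiriipip   [B → p]

S⇒SGB⇒SGBGB⇒ipBGBGB⇒ippBiGBGB⇒ippAiGBGB⇒ippBriGBGB⇒ipppBiriGBGB⇒ippppiriGBGB⇒ippppiriiBGB⇒ippppiriipGB⇒ippppiriipiB⇒ippppiriipip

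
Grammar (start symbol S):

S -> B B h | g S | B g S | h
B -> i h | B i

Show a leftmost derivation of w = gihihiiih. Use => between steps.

S => gS => gBBh => gihBh => gihBih => gihBiih => gihBiiih => gihihiiih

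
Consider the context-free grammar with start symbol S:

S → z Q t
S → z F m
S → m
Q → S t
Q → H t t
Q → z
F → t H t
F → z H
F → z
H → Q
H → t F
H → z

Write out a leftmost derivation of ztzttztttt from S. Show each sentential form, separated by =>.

S=>zQt=>zHttt=>ztFttt=>ztzHttt=>ztztFttt=>ztzttHtttt=>ztzttztttt

S => zQt   [S → z Q t]
zQt => zHttt   [Q → H t t]
zHttt => ztFttt   [H → t F]
ztFttt => ztzHttt   [F → z H]
ztzHttt => ztztFttt   [H → t F]
ztztFttt => ztzttHtttt   [F → t H t]
ztzttHtttt => ztzttztttt   [H → z]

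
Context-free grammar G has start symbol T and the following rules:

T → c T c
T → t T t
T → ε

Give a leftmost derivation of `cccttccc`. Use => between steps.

T => cTc => ccTcc => cccTccc => ccctTtccc => cccttccc

T => cTc   [T → c T c]
cTc => ccTcc   [T → c T c]
ccTcc => cccTccc   [T → c T c]
cccTccc => ccctTtccc   [T → t T t]
ccctTtccc => cccttccc   [T → ε]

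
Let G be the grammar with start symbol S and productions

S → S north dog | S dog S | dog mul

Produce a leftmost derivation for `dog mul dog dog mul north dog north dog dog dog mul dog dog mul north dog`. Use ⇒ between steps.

S ⇒ S north dog ⇒ S dog S north dog ⇒ S dog S dog S north dog ⇒ S north dog dog S dog S north dog ⇒ S dog S north dog dog S dog S north dog ⇒ dog mul dog S north dog dog S dog S north dog ⇒ dog mul dog S north dog north dog dog S dog S north dog ⇒ dog mul dog dog mul north dog north dog dog S dog S north dog ⇒ dog mul dog dog mul north dog north dog dog dog mul dog S north dog ⇒ dog mul dog dog mul north dog north dog dog dog mul dog dog mul north dog

S ⇒ S north dog   [S → S north dog]
S north dog ⇒ S dog S north dog   [S → S dog S]
S dog S north dog ⇒ S dog S dog S north dog   [S → S dog S]
S dog S dog S north dog ⇒ S north dog dog S dog S north dog   [S → S north dog]
S north dog dog S dog S north dog ⇒ S dog S north dog dog S dog S north dog   [S → S dog S]
S dog S north dog dog S dog S north dog ⇒ dog mul dog S north dog dog S dog S north dog   [S → dog mul]
dog mul dog S north dog dog S dog S north dog ⇒ dog mul dog S north dog north dog dog S dog S north dog   [S → S north dog]
dog mul dog S north dog north dog dog S dog S north dog ⇒ dog mul dog dog mul north dog north dog dog S dog S north dog   [S → dog mul]
dog mul dog dog mul north dog north dog dog S dog S north dog ⇒ dog mul dog dog mul north dog north dog dog dog mul dog S north dog   [S → dog mul]
dog mul dog dog mul north dog north dog dog dog mul dog S north dog ⇒ dog mul dog dog mul north dog north dog dog dog mul dog dog mul north dog   [S → dog mul]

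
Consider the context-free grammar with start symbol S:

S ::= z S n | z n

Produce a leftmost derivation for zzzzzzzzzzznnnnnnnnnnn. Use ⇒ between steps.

S⇒zSn⇒zzSnn⇒zzzSnnn⇒zzzzSnnnn⇒zzzzzSnnnnn⇒zzzzzzSnnnnnn⇒zzzzzzzSnnnnnnn⇒zzzzzzzzSnnnnnnnn⇒zzzzzzzzzSnnnnnnnnn⇒zzzzzzzzzzSnnnnnnnnnn⇒zzzzzzzzzzznnnnnnnnnnn

S ⇒ zSn   [S ::= z S n]
zSn ⇒ zzSnn   [S ::= z S n]
zzSnn ⇒ zzzSnnn   [S ::= z S n]
zzzSnnn ⇒ zzzzSnnnn   [S ::= z S n]
zzzzSnnnn ⇒ zzzzzSnnnnn   [S ::= z S n]
zzzzzSnnnnn ⇒ zzzzzzSnnnnnn   [S ::= z S n]
zzzzzzSnnnnnn ⇒ zzzzzzzSnnnnnnn   [S ::= z S n]
zzzzzzzSnnnnnnn ⇒ zzzzzzzzSnnnnnnnn   [S ::= z S n]
zzzzzzzzSnnnnnnnn ⇒ zzzzzzzzzSnnnnnnnnn   [S ::= z S n]
zzzzzzzzzSnnnnnnnnn ⇒ zzzzzzzzzzSnnnnnnnnnn   [S ::= z S n]
zzzzzzzzzzSnnnnnnnnnn ⇒ zzzzzzzzzzznnnnnnnnnnn   [S ::= z n]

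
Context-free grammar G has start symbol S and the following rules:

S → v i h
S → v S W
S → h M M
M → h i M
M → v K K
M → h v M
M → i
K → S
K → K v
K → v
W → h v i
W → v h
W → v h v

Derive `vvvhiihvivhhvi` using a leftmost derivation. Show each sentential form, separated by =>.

S => vSW   [S → v S W]
vSW => vvSWW   [S → v S W]
vvSWW => vvvSWWW   [S → v S W]
vvvSWWW => vvvhMMWWW   [S → h M M]
vvvhMMWWW => vvvhiMWWW   [M → i]
vvvhiMWWW => vvvhiiWWW   [M → i]
vvvhiiWWW => vvvhiihviWW   [W → h v i]
vvvhiihviWW => vvvhiihvivhW   [W → v h]
vvvhiihvivhW => vvvhiihvivhhvi   [W → h v i]

S => vSW => vvSWW => vvvSWWW => vvvhMMWWW => vvvhiMWWW => vvvhiiWWW => vvvhiihviWW => vvvhiihvivhW => vvvhiihvivhhvi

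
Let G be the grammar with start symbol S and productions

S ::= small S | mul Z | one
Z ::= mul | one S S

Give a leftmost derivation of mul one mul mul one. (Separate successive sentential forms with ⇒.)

S ⇒ mul Z ⇒ mul one S S ⇒ mul one mul Z S ⇒ mul one mul mul S ⇒ mul one mul mul one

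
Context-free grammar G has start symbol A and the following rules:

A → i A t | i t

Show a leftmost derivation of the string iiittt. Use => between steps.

A => iAt => iiAtt => iiittt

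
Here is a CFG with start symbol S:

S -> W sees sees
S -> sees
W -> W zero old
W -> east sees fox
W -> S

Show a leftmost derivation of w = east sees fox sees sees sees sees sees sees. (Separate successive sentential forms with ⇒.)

S ⇒ W sees sees   [S -> W sees sees]
W sees sees ⇒ S sees sees   [W -> S]
S sees sees ⇒ W sees sees sees sees   [S -> W sees sees]
W sees sees sees sees ⇒ S sees sees sees sees   [W -> S]
S sees sees sees sees ⇒ W sees sees sees sees sees sees   [S -> W sees sees]
W sees sees sees sees sees sees ⇒ east sees fox sees sees sees sees sees sees   [W -> east sees fox]

S ⇒ W sees sees ⇒ S sees sees ⇒ W sees sees sees sees ⇒ S sees sees sees sees ⇒ W sees sees sees sees sees sees ⇒ east sees fox sees sees sees sees sees sees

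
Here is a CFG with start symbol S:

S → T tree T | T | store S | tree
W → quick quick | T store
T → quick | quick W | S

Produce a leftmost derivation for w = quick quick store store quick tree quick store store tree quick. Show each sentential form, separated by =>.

S => T tree T => quick W tree T => quick T store tree T => quick quick W store tree T => quick quick T store store tree T => quick quick S store store tree T => quick quick store S store store tree T => quick quick store store S store store tree T => quick quick store store T tree T store store tree T => quick quick store store quick tree T store store tree T => quick quick store store quick tree quick store store tree T => quick quick store store quick tree quick store store tree quick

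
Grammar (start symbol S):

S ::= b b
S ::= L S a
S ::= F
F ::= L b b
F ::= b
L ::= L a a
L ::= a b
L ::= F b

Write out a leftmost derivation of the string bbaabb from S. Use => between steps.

S => F   [S ::= F]
F => Lbb   [F ::= L b b]
Lbb => Laabb   [L ::= L a a]
Laabb => Fbaabb   [L ::= F b]
Fbaabb => bbaabb   [F ::= b]

S=>F=>Lbb=>Laabb=>Fbaabb=>bbaabb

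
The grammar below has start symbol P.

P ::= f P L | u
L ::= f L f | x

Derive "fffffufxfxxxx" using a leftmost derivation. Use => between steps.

P => fPL => ffPLL => fffPLLL => ffffPLLLL => fffffPLLLLL => fffffuLLLLL => fffffufLfLLLL => fffffufxfLLLL => fffffufxfxLLL => fffffufxfxxLL => fffffufxfxxxL => fffffufxfxxxx

P => fPL   [P ::= f P L]
fPL => ffPLL   [P ::= f P L]
ffPLL => fffPLLL   [P ::= f P L]
fffPLLL => ffffPLLLL   [P ::= f P L]
ffffPLLLL => fffffPLLLLL   [P ::= f P L]
fffffPLLLLL => fffffuLLLLL   [P ::= u]
fffffuLLLLL => fffffufLfLLLL   [L ::= f L f]
fffffufLfLLLL => fffffufxfLLLL   [L ::= x]
fffffufxfLLLL => fffffufxfxLLL   [L ::= x]
fffffufxfxLLL => fffffufxfxxLL   [L ::= x]
fffffufxfxxLL => fffffufxfxxxL   [L ::= x]
fffffufxfxxxL => fffffufxfxxxx   [L ::= x]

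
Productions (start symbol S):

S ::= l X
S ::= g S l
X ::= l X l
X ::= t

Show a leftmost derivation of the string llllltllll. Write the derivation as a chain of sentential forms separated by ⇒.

S ⇒ lX ⇒ llXl ⇒ lllXll ⇒ llllXlll ⇒ lllllXllll ⇒ llllltllll

S ⇒ lX   [S ::= l X]
lX ⇒ llXl   [X ::= l X l]
llXl ⇒ lllXll   [X ::= l X l]
lllXll ⇒ llllXlll   [X ::= l X l]
llllXlll ⇒ lllllXllll   [X ::= l X l]
lllllXllll ⇒ llllltllll   [X ::= t]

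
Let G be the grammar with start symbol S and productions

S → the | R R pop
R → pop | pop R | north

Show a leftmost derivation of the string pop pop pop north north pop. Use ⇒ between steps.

S ⇒ R R pop ⇒ pop R R pop ⇒ pop pop R R pop ⇒ pop pop pop R R pop ⇒ pop pop pop north R pop ⇒ pop pop pop north north pop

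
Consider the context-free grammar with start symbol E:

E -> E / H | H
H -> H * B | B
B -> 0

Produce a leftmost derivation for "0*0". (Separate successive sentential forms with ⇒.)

E ⇒ H ⇒ H*B ⇒ B*B ⇒ 0*B ⇒ 0*0

E ⇒ H   [E -> H]
H ⇒ H*B   [H -> H * B]
H*B ⇒ B*B   [H -> B]
B*B ⇒ 0*B   [B -> 0]
0*B ⇒ 0*0   [B -> 0]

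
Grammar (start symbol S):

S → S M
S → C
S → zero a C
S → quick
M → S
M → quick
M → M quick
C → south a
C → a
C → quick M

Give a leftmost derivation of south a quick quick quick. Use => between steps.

S => S M => C M => south a M => south a S => south a S M => south a S M M => south a quick M M => south a quick quick M => south a quick quick quick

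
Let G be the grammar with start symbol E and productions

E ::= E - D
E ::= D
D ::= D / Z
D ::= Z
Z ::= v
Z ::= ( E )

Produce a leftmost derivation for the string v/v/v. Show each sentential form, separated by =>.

E => D => D/Z => D/Z/Z => Z/Z/Z => v/Z/Z => v/v/Z => v/v/v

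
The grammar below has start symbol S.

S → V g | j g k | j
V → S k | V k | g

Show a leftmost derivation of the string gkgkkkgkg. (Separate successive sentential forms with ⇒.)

S ⇒ Vg ⇒ Skg ⇒ Vgkg ⇒ Vkgkg ⇒ Vkkgkg ⇒ Skkkgkg ⇒ Vgkkkgkg ⇒ Vkgkkkgkg ⇒ gkgkkkgkg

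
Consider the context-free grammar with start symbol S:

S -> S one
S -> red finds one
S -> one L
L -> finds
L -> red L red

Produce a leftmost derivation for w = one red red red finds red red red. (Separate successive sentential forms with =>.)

S => one L => one red L red => one red red L red red => one red red red L red red red => one red red red finds red red red

S => one L   [S -> one L]
one L => one red L red   [L -> red L red]
one red L red => one red red L red red   [L -> red L red]
one red red L red red => one red red red L red red red   [L -> red L red]
one red red red L red red red => one red red red finds red red red   [L -> finds]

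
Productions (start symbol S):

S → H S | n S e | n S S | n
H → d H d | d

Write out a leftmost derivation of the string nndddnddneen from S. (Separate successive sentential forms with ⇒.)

S⇒nSS⇒nnSeS⇒nnHSeS⇒nndHdSeS⇒nndddSeS⇒nndddnSeeS⇒nndddnHSeeS⇒nndddndSeeS⇒nndddndHSeeS⇒nndddnddSeeS⇒nndddnddneeS⇒nndddnddneen

S ⇒ nSS   [S → n S S]
nSS ⇒ nnSeS   [S → n S e]
nnSeS ⇒ nnHSeS   [S → H S]
nnHSeS ⇒ nndHdSeS   [H → d H d]
nndHdSeS ⇒ nndddSeS   [H → d]
nndddSeS ⇒ nndddnSeeS   [S → n S e]
nndddnSeeS ⇒ nndddnHSeeS   [S → H S]
nndddnHSeeS ⇒ nndddndSeeS   [H → d]
nndddndSeeS ⇒ nndddndHSeeS   [S → H S]
nndddndHSeeS ⇒ nndddnddSeeS   [H → d]
nndddnddSeeS ⇒ nndddnddneeS   [S → n]
nndddnddneeS ⇒ nndddnddneen   [S → n]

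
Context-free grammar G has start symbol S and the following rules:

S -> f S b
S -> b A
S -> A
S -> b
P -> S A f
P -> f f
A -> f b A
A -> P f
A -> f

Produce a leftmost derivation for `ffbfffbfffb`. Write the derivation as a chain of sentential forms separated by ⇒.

S ⇒ fSb ⇒ fAb ⇒ fPfb ⇒ fSAffb ⇒ ffSbAffb ⇒ ffbAbAffb ⇒ ffbPfbAffb ⇒ ffbfffbAffb ⇒ ffbfffbfffb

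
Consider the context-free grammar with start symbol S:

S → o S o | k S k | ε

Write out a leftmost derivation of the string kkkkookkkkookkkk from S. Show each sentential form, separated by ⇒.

S ⇒ kSk ⇒ kkSkk ⇒ kkkSkkk ⇒ kkkkSkkkk ⇒ kkkkoSokkkk ⇒ kkkkooSookkkk ⇒ kkkkookSkookkkk ⇒ kkkkookkSkkookkkk ⇒ kkkkookkkkookkkk

S ⇒ kSk   [S → k S k]
kSk ⇒ kkSkk   [S → k S k]
kkSkk ⇒ kkkSkkk   [S → k S k]
kkkSkkk ⇒ kkkkSkkkk   [S → k S k]
kkkkSkkkk ⇒ kkkkoSokkkk   [S → o S o]
kkkkoSokkkk ⇒ kkkkooSookkkk   [S → o S o]
kkkkooSookkkk ⇒ kkkkookSkookkkk   [S → k S k]
kkkkookSkookkkk ⇒ kkkkookkSkkookkkk   [S → k S k]
kkkkookkSkkookkkk ⇒ kkkkookkkkookkkk   [S → ε]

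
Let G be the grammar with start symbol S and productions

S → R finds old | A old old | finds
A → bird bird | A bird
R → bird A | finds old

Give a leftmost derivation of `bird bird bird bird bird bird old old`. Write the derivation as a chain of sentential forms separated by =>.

S => A old old => A bird old old => A bird bird old old => A bird bird bird old old => A bird bird bird bird old old => bird bird bird bird bird bird old old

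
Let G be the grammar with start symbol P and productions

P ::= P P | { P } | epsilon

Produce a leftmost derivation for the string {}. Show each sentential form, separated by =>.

P => PP   [P ::= P P]
PP => PPP   [P ::= P P]
PPP => PPPP   [P ::= P P]
PPPP => PPPPP   [P ::= P P]
PPPPP => PPPPPP   [P ::= P P]
PPPPPP => PPPPPPP   [P ::= P P]
PPPPPPP => {P}PPPPPP   [P ::= { P }]
{P}PPPPPP => {}PPPPPP   [P ::= epsilon]
{}PPPPPP => {}PPPPP   [P ::= epsilon]
{}PPPPP => {}PPPP   [P ::= epsilon]
{}PPPP => {}PPP   [P ::= epsilon]
{}PPP => {}PP   [P ::= epsilon]
{}PP => {}P   [P ::= epsilon]
{}P => {}   [P ::= epsilon]

P=>PP=>PPP=>PPPP=>PPPPP=>PPPPPP=>PPPPPPP=>{P}PPPPPP=>{}PPPPPP=>{}PPPPP=>{}PPPP=>{}PPP=>{}PP=>{}P=>{}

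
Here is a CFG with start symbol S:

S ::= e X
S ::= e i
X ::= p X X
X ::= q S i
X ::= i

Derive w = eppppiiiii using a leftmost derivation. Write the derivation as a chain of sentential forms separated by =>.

S=>eX=>epXX=>eppXXX=>epppXXXX=>eppppXXXXX=>eppppiXXXX=>eppppiiXXX=>eppppiiiXX=>eppppiiiiX=>eppppiiiii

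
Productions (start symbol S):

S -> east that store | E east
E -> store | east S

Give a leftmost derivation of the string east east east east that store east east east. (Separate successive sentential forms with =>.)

S => E east => east S east => east E east east => east east S east east => east east E east east east => east east east S east east east => east east east east that store east east east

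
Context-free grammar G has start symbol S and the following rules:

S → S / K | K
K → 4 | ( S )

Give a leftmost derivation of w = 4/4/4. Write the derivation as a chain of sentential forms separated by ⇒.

S ⇒ S/K   [S → S / K]
S/K ⇒ S/K/K   [S → S / K]
S/K/K ⇒ K/K/K   [S → K]
K/K/K ⇒ 4/K/K   [K → 4]
4/K/K ⇒ 4/4/K   [K → 4]
4/4/K ⇒ 4/4/4   [K → 4]

S ⇒ S/K ⇒ S/K/K ⇒ K/K/K ⇒ 4/K/K ⇒ 4/4/K ⇒ 4/4/4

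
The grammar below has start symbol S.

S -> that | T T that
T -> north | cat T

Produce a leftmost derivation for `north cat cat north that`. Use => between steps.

S => T T that   [S -> T T that]
T T that => north T that   [T -> north]
north T that => north cat T that   [T -> cat T]
north cat T that => north cat cat T that   [T -> cat T]
north cat cat T that => north cat cat north that   [T -> north]

S => T T that => north T that => north cat T that => north cat cat T that => north cat cat north that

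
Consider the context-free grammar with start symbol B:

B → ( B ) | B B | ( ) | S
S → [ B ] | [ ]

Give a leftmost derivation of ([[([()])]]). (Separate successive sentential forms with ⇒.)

B ⇒ (B)   [B → ( B )]
(B) ⇒ (S)   [B → S]
(S) ⇒ ([B])   [S → [ B ]]
([B]) ⇒ ([S])   [B → S]
([S]) ⇒ ([[B]])   [S → [ B ]]
([[B]]) ⇒ ([[(B)]])   [B → ( B )]
([[(B)]]) ⇒ ([[(S)]])   [B → S]
([[(S)]]) ⇒ ([[([B])]])   [S → [ B ]]
([[([B])]]) ⇒ ([[([()])]])   [B → ( )]

B ⇒ (B) ⇒ (S) ⇒ ([B]) ⇒ ([S]) ⇒ ([[B]]) ⇒ ([[(B)]]) ⇒ ([[(S)]]) ⇒ ([[([B])]]) ⇒ ([[([()])]])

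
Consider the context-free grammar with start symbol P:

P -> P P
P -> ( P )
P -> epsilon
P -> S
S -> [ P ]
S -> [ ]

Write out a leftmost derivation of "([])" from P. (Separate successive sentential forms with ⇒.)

P ⇒ (P) ⇒ (S) ⇒ ([P]) ⇒ ([])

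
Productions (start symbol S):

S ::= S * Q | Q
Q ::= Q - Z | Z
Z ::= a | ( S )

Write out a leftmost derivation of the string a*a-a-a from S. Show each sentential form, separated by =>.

S => S*Q => Q*Q => Z*Q => a*Q => a*Q-Z => a*Q-Z-Z => a*Z-Z-Z => a*a-Z-Z => a*a-a-Z => a*a-a-a

S => S*Q   [S ::= S * Q]
S*Q => Q*Q   [S ::= Q]
Q*Q => Z*Q   [Q ::= Z]
Z*Q => a*Q   [Z ::= a]
a*Q => a*Q-Z   [Q ::= Q - Z]
a*Q-Z => a*Q-Z-Z   [Q ::= Q - Z]
a*Q-Z-Z => a*Z-Z-Z   [Q ::= Z]
a*Z-Z-Z => a*a-Z-Z   [Z ::= a]
a*a-Z-Z => a*a-a-Z   [Z ::= a]
a*a-a-Z => a*a-a-a   [Z ::= a]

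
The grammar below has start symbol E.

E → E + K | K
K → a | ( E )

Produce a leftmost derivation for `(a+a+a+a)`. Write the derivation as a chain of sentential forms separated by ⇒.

E ⇒ K   [E → K]
K ⇒ (E)   [K → ( E )]
(E) ⇒ (E+K)   [E → E + K]
(E+K) ⇒ (E+K+K)   [E → E + K]
(E+K+K) ⇒ (E+K+K+K)   [E → E + K]
(E+K+K+K) ⇒ (K+K+K+K)   [E → K]
(K+K+K+K) ⇒ (a+K+K+K)   [K → a]
(a+K+K+K) ⇒ (a+a+K+K)   [K → a]
(a+a+K+K) ⇒ (a+a+a+K)   [K → a]
(a+a+a+K) ⇒ (a+a+a+a)   [K → a]

E⇒K⇒(E)⇒(E+K)⇒(E+K+K)⇒(E+K+K+K)⇒(K+K+K+K)⇒(a+K+K+K)⇒(a+a+K+K)⇒(a+a+a+K)⇒(a+a+a+a)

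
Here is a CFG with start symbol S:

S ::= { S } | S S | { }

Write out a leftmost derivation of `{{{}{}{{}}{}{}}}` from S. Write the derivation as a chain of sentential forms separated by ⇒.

S⇒{S}⇒{{S}}⇒{{SS}}⇒{{SSS}}⇒{{SSSS}}⇒{{SSSSS}}⇒{{{}SSSS}}⇒{{{}{}SSS}}⇒{{{}{}{S}SS}}⇒{{{}{}{{}}SS}}⇒{{{}{}{{}}{}S}}⇒{{{}{}{{}}{}{}}}

S ⇒ {S}   [S ::= { S }]
{S} ⇒ {{S}}   [S ::= { S }]
{{S}} ⇒ {{SS}}   [S ::= S S]
{{SS}} ⇒ {{SSS}}   [S ::= S S]
{{SSS}} ⇒ {{SSSS}}   [S ::= S S]
{{SSSS}} ⇒ {{SSSSS}}   [S ::= S S]
{{SSSSS}} ⇒ {{{}SSSS}}   [S ::= { }]
{{{}SSSS}} ⇒ {{{}{}SSS}}   [S ::= { }]
{{{}{}SSS}} ⇒ {{{}{}{S}SS}}   [S ::= { S }]
{{{}{}{S}SS}} ⇒ {{{}{}{{}}SS}}   [S ::= { }]
{{{}{}{{}}SS}} ⇒ {{{}{}{{}}{}S}}   [S ::= { }]
{{{}{}{{}}{}S}} ⇒ {{{}{}{{}}{}{}}}   [S ::= { }]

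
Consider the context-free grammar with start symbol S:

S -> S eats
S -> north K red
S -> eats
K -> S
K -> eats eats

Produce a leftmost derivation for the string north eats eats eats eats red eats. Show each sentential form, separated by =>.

S => S eats   [S -> S eats]
S eats => north K red eats   [S -> north K red]
north K red eats => north S red eats   [K -> S]
north S red eats => north S eats red eats   [S -> S eats]
north S eats red eats => north S eats eats red eats   [S -> S eats]
north S eats eats red eats => north S eats eats eats red eats   [S -> S eats]
north S eats eats eats red eats => north eats eats eats eats red eats   [S -> eats]

S => S eats => north K red eats => north S red eats => north S eats red eats => north S eats eats red eats => north S eats eats eats red eats => north eats eats eats eats red eats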